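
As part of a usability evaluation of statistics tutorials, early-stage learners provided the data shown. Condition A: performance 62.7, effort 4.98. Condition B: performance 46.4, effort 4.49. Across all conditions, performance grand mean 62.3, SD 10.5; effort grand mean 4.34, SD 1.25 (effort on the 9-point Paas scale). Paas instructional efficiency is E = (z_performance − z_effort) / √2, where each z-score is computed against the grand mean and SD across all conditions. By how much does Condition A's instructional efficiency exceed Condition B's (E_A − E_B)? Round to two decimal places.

0.82

Condition A: z_P = (62.7 − 62.3)/10.5 = 0.0381; z_E = (4.98 − 4.34)/1.25 = 0.5120; E_A = (0.0381 − 0.5120)/√2 = -0.3351.
Condition B: z_P = (46.4 − 62.3)/10.5 = -1.5143; z_E = (4.49 − 4.34)/1.25 = 0.1200; E_B = (-1.5143 − 0.1200)/√2 = -1.1556.
E_A − E_B = -0.3351 − (-1.1556) = 0.8205 ≈ 0.82.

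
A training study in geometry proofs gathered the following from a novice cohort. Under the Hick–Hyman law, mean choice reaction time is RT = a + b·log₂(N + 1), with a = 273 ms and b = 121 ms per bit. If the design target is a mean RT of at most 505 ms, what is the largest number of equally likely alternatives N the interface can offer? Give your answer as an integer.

2

Set 273 + 121·log₂(N + 1) ≤ 505.
log₂(N + 1) ≤ (505 − 273) / 121 = 1.9174.
N + 1 ≤ 2^1.9174 = 3.7774.
N ≤ 2.7774, so the largest integer N is 2.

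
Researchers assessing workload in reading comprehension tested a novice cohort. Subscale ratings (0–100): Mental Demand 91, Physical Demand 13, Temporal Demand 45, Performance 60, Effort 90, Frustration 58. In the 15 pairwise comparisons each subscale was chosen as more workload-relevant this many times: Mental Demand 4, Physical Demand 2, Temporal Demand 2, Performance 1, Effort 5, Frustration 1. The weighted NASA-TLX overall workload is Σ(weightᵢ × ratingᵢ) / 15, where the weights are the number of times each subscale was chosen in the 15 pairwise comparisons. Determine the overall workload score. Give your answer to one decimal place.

69.9

The tallies are the weights (they sum to 15).
Weighted sum = 4·91 + 2·13 + 2·45 + 1·60 + 5·90 + 1·58
            = 364 + 26 + 90 + 60 + 450 + 58 = 1048.
Overall workload = 1048 / 15 = 69.8667 ≈ 69.9.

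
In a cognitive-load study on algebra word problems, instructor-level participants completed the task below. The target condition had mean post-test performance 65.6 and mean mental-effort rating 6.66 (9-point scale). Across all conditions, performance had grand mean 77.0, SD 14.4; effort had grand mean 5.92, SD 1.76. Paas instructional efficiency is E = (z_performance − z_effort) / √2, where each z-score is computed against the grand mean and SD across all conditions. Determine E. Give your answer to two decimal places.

-0.86

z_performance = (65.6 − 77.0) / 14.4 = -11.4000 / 14.4 = -0.7917.
z_effort = (6.66 − 5.92) / 1.76 = 0.7400 / 1.76 = 0.4205.
z_P − z_E = -0.7917 − 0.4205 = -1.2122.
E = -1.2122 / √2 = -1.2122 / 1.41421 = -0.8572 ≈ -0.86.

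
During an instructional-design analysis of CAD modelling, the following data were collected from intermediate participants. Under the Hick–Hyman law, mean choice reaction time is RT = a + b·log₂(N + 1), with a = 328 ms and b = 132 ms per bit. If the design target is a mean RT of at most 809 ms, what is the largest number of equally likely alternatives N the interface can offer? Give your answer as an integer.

11

Set 328 + 132·log₂(N + 1) ≤ 809.
log₂(N + 1) ≤ (809 − 328) / 132 = 3.6439.
N + 1 ≤ 2^3.6439 = 12.5004.
N ≤ 11.5004, so the largest integer N is 11.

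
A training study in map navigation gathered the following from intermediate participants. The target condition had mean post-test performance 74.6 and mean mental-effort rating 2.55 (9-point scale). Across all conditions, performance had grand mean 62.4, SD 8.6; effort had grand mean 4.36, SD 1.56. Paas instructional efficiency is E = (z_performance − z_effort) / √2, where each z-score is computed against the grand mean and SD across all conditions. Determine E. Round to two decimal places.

z_performance = (74.6 − 62.4) / 8.6 = 12.2000 / 8.6 = 1.4186.
z_effort = (2.55 − 4.36) / 1.56 = -1.8100 / 1.56 = -1.1603.
z_P − z_E = 1.4186 − (-1.1603) = 2.5789.
E = 2.5789 / √2 = 2.5789 / 1.41421 = 1.8236 ≈ 1.82.

1.82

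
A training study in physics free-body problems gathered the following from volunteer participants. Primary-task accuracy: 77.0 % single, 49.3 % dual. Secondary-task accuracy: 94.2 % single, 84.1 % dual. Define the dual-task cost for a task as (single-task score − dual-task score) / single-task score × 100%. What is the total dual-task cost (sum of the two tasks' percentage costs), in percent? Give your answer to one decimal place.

46.7

Primary cost = (77.0 − 49.3) / 77.0 × 100% = 35.9740%.
Secondary cost = (94.2 − 84.1) / 94.2 × 100% = 10.7219%.
Total = 35.9740% + 10.7219% = 46.6959% ≈ 46.7%.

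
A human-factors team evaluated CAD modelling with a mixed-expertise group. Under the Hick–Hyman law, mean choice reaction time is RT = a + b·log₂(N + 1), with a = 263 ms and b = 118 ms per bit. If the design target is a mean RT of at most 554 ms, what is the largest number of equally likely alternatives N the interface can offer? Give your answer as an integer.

4

Set 263 + 118·log₂(N + 1) ≤ 554.
log₂(N + 1) ≤ (554 − 263) / 118 = 2.4661.
N + 1 ≤ 2^2.4661 = 5.5255.
N ≤ 4.5255, so the largest integer N is 4.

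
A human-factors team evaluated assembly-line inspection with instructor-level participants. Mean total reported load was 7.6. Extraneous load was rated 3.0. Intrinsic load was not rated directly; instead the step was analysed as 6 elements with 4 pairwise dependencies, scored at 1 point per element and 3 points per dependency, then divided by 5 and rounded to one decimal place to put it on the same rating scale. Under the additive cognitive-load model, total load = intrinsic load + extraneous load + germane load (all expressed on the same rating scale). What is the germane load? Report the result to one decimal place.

1.0

Intrinsic (element-interactivity): (6 × 1 + 4 × 3) / 5 = 18 / 5 = 3.6000 → 3.6.
germane load = total − intrinsic − extraneous
             = 7.6 − 3.6 − 3.0 = 1.0.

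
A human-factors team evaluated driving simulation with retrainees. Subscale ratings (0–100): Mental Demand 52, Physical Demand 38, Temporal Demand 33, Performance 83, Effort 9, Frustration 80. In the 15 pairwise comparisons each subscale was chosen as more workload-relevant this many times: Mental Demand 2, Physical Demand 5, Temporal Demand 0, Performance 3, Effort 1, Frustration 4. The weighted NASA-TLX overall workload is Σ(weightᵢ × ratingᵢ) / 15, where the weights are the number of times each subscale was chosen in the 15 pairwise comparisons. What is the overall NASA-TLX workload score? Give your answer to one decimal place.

58.1

The tallies are the weights (they sum to 15).
Weighted sum = 2·52 + 5·38 + 0·33 + 3·83 + 1·9 + 4·80
            = 104 + 190 + 0 + 249 + 9 + 320 = 872.
Overall workload = 872 / 15 = 58.1333 ≈ 58.1.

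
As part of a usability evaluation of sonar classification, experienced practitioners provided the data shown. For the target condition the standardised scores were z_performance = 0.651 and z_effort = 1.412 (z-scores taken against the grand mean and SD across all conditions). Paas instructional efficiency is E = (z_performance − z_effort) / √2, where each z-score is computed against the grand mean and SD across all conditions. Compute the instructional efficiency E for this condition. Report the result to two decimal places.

-0.54

z_P − z_E = 0.651 − 1.412 = -0.7610.
E = -0.7610 / √2 = -0.7610 / 1.41421 = -0.5381 ≈ -0.54.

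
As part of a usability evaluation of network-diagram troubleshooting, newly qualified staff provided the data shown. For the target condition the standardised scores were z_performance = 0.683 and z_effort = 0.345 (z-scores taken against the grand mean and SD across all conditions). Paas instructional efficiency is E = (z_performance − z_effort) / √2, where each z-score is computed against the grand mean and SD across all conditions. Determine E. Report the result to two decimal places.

z_P − z_E = 0.683 − 0.345 = 0.3380.
E = 0.3380 / √2 = 0.3380 / 1.41421 = 0.2390 ≈ 0.24.

0.24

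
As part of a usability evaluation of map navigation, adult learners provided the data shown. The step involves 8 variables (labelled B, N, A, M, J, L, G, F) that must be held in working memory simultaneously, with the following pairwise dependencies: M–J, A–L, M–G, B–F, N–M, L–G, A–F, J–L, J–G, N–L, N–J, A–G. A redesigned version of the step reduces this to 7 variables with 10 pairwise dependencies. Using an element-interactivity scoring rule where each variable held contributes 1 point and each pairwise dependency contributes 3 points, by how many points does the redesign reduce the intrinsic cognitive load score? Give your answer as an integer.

Original: 8 × 1 + 12 × 3 = 8 + 36 = 44.
Redesigned: 7 × 1 + 10 × 3 = 7 + 30 = 37.
Reduction = 44 − 37 = 7.

7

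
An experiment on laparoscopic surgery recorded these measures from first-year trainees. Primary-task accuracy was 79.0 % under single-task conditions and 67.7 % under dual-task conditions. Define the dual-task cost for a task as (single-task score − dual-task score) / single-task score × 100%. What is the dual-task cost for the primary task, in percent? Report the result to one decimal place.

Cost = (79.0 − 67.7) / 79.0 × 100%
     = 11.3000 / 79.0 × 100% = 14.3038%.
≈ 14.3%.

14.3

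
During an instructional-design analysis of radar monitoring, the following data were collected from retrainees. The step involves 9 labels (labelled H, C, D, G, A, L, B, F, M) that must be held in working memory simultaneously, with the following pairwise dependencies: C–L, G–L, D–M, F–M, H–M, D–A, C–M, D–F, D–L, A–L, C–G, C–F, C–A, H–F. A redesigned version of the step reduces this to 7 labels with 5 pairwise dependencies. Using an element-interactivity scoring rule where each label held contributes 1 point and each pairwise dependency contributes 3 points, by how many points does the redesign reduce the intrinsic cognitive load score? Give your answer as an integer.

29

Original: 9 × 1 + 14 × 3 = 9 + 42 = 51.
Redesigned: 7 × 1 + 5 × 3 = 7 + 15 = 22.
Reduction = 51 − 22 = 29.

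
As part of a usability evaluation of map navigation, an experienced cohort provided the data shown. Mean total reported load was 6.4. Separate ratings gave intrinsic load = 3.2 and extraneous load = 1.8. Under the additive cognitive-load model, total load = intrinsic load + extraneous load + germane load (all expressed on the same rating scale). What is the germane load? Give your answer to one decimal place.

germane load = total − intrinsic − extraneous
             = 6.4 − 3.2 − 1.8 = 1.4.

1.4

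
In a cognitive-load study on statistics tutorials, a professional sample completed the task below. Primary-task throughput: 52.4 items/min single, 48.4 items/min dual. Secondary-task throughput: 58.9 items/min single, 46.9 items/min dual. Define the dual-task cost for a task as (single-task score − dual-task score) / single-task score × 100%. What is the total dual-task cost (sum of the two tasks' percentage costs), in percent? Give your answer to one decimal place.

Primary cost = (52.4 − 48.4) / 52.4 × 100% = 7.6336%.
Secondary cost = (58.9 − 46.9) / 58.9 × 100% = 20.3735%.
Total = 7.6336% + 20.3735% = 28.0071% ≈ 28.0%.

28.0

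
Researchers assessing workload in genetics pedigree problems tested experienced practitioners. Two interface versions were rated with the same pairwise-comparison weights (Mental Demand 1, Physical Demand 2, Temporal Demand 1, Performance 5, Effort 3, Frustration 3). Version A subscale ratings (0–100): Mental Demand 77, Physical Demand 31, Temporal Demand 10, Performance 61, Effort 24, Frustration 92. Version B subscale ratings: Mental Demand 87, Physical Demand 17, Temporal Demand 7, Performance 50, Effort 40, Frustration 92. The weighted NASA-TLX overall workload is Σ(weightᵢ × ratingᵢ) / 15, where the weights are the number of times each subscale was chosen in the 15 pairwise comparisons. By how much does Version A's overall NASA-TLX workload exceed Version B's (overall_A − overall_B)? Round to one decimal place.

Version A weighted sum = 1·77 + 2·31 + 1·10 + 5·61 + 3·24 + 3·92 = 77 + 62 + 10 + 305 + 72 + 276 = 802; overall_A = 802/15 = 53.4667.
Version B weighted sum = 1·87 + 2·17 + 1·7 + 5·50 + 3·40 + 3·92 = 87 + 34 + 7 + 250 + 120 + 276 = 774; overall_B = 774/15 = 51.6000.
Difference = 53.4667 − 51.6000 = 1.8667 ≈ 1.9.

1.9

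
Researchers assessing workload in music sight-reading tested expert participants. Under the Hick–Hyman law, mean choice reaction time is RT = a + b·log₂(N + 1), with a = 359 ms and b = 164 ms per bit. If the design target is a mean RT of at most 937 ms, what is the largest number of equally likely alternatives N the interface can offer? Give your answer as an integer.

Set 359 + 164·log₂(N + 1) ≤ 937.
log₂(N + 1) ≤ (937 − 359) / 164 = 3.5244.
N + 1 ≤ 2^3.5244 = 11.5067.
N ≤ 10.5067, so the largest integer N is 10.

10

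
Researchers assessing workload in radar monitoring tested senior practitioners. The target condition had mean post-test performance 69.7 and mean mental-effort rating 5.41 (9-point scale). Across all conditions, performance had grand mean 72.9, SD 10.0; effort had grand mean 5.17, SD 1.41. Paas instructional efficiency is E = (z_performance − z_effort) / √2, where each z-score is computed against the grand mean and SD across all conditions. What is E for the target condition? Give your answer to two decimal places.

z_performance = (69.7 − 72.9) / 10.0 = -3.2000 / 10.0 = -0.3200.
z_effort = (5.41 − 5.17) / 1.41 = 0.2400 / 1.41 = 0.1702.
z_P − z_E = -0.3200 − 0.1702 = -0.4902.
E = -0.4902 / √2 = -0.4902 / 1.41421 = -0.3466 ≈ -0.35.

-0.35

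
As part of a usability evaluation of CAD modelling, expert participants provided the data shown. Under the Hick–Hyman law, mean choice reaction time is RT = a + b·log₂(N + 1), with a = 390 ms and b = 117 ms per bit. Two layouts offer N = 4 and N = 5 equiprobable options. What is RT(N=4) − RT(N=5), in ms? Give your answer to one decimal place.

-30.8

RT(4) = 390 + 117·log₂(5) = 390 + 117·2.3219 = 661.6623 ms.
RT(5) = 390 + 117·log₂(6) = 390 + 117·2.5850 = 692.4450 ms.
Difference = 661.6623 − 692.4450 = -30.7827 ≈ -30.8 ms.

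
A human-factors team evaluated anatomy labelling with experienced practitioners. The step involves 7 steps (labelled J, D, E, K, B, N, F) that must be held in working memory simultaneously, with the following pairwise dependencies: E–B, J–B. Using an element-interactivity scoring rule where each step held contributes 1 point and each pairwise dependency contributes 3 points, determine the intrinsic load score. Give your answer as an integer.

Count of steps held simultaneously: 7.
Count of pairwise dependencies listed: 2.
Element contribution: 7 × 1 = 7.
Interaction contribution: 2 × 3 = 6.
Intrinsic load = 7 + 6 = 13.

13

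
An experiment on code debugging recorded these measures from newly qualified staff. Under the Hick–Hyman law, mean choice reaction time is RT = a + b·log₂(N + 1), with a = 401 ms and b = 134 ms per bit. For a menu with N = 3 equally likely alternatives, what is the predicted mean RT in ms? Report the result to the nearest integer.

669

log₂(3 + 1) = log₂(4) = 2.0000.
RT = 401 + 134 × 2.0000 = 401 + 268.0000 = 669.0000 ms.
≈ 669 ms.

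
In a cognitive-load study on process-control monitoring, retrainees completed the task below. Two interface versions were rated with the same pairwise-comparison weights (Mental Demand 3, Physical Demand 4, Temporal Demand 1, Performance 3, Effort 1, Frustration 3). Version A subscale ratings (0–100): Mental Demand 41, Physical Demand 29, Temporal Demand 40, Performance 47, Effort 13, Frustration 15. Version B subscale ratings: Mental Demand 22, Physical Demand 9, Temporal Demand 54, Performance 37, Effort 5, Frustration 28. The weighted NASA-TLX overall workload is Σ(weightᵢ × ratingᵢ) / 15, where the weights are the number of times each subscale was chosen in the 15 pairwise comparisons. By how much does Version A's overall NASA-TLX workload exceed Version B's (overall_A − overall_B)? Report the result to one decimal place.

Version A weighted sum = 3·41 + 4·29 + 1·40 + 3·47 + 1·13 + 3·15 = 123 + 116 + 40 + 141 + 13 + 45 = 478; overall_A = 478/15 = 31.8667.
Version B weighted sum = 3·22 + 4·9 + 1·54 + 3·37 + 1·5 + 3·28 = 66 + 36 + 54 + 111 + 5 + 84 = 356; overall_B = 356/15 = 23.7333.
Difference = 31.8667 − 23.7333 = 8.1334 ≈ 8.1.

8.1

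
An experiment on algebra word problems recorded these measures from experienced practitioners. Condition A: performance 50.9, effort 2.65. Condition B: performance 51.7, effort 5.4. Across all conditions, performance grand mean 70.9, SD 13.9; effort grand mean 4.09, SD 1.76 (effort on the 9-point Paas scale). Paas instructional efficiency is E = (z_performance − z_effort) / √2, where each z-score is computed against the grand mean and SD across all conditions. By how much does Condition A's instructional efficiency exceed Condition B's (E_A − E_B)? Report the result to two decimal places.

Condition A: z_P = (50.9 − 70.9)/13.9 = -1.4388; z_E = (2.65 − 4.09)/1.76 = -0.8182; E_A = (-1.4388 − (-0.8182))/√2 = -0.4388.
Condition B: z_P = (51.7 − 70.9)/13.9 = -1.3813; z_E = (5.4 − 4.09)/1.76 = 0.7443; E_B = (-1.3813 − 0.7443)/√2 = -1.5030.
E_A − E_B = -0.4388 − (-1.5030) = 1.0642 ≈ 1.06.

1.06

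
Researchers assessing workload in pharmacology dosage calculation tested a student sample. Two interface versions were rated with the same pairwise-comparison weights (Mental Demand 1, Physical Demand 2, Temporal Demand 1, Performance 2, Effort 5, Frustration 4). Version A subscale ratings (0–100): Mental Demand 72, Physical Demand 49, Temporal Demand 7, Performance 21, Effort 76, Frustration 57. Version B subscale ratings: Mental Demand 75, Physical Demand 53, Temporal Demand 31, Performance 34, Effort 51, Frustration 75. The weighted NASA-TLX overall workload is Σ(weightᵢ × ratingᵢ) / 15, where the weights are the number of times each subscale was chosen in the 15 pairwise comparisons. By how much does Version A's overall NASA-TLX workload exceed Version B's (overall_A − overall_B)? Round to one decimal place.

-0.5

Version A weighted sum = 1·72 + 2·49 + 1·7 + 2·21 + 5·76 + 4·57 = 72 + 98 + 7 + 42 + 380 + 228 = 827; overall_A = 827/15 = 55.1333.
Version B weighted sum = 1·75 + 2·53 + 1·31 + 2·34 + 5·51 + 4·75 = 75 + 106 + 31 + 68 + 255 + 300 = 835; overall_B = 835/15 = 55.6667.
Difference = 55.1333 − 55.6667 = -0.5334 ≈ -0.5.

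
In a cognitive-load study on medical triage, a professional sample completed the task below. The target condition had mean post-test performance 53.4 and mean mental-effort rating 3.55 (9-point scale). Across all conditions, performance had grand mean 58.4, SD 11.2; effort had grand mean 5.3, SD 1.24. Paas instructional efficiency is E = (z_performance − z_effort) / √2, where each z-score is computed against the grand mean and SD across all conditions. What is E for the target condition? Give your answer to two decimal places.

z_performance = (53.4 − 58.4) / 11.2 = -5.0000 / 11.2 = -0.4464.
z_effort = (3.55 − 5.3) / 1.24 = -1.7500 / 1.24 = -1.4113.
z_P − z_E = -0.4464 − (-1.4113) = 0.9649.
E = 0.9649 / √2 = 0.9649 / 1.41421 = 0.6823 ≈ 0.68.

0.68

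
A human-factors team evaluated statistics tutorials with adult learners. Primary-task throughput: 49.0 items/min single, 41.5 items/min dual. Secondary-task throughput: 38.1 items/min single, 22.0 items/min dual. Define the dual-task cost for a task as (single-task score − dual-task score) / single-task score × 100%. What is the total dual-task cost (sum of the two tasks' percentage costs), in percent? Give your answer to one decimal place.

57.6

Primary cost = (49.0 − 41.5) / 49.0 × 100% = 15.3061%.
Secondary cost = (38.1 − 22.0) / 38.1 × 100% = 42.2572%.
Total = 15.3061% + 42.2572% = 57.5633% ≈ 57.6%.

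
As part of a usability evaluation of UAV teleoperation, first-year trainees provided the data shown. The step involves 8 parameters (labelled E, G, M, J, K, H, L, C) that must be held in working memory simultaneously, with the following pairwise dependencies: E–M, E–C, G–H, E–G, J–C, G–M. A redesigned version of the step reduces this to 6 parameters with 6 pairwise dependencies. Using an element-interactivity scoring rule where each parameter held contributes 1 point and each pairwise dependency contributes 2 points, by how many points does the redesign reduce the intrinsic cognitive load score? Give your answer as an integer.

Original: 8 × 1 + 6 × 2 = 8 + 12 = 20.
Redesigned: 6 × 1 + 6 × 2 = 6 + 12 = 18.
Reduction = 20 − 18 = 2.

2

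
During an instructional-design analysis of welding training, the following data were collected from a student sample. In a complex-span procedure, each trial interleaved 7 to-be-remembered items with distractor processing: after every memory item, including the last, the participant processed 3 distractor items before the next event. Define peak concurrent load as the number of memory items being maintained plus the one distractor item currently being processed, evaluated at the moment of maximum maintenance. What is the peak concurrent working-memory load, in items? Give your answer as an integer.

8

Maintenance is greatest during the distractor(s) after memory item 7: all 7 memory items are being held.
One distractor item is concurrently being processed.
Peak concurrent load = 7 + 1 = 8 items.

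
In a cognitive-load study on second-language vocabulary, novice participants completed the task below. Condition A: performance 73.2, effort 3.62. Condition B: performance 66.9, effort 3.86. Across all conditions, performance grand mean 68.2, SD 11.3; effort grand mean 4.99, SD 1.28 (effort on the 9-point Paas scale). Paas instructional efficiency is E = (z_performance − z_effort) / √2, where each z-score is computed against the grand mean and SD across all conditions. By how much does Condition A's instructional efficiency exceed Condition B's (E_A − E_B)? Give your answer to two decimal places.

0.53

Condition A: z_P = (73.2 − 68.2)/11.3 = 0.4425; z_E = (3.62 − 4.99)/1.28 = -1.0703; E_A = (0.4425 − (-1.0703))/√2 = 1.0697.
Condition B: z_P = (66.9 − 68.2)/11.3 = -0.1150; z_E = (3.86 − 4.99)/1.28 = -0.8828; E_B = (-0.1150 − (-0.8828))/√2 = 0.5429.
E_A − E_B = 1.0697 − 0.5429 = 0.5268 ≈ 0.53.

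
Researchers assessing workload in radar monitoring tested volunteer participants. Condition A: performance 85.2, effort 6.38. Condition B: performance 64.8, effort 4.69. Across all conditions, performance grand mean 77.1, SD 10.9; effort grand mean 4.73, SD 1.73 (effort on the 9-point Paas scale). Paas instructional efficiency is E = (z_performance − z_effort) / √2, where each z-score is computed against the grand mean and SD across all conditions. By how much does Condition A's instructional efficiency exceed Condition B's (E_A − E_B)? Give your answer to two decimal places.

0.63

Condition A: z_P = (85.2 − 77.1)/10.9 = 0.7431; z_E = (6.38 − 4.73)/1.73 = 0.9538; E_A = (0.7431 − 0.9538)/√2 = -0.1490.
Condition B: z_P = (64.8 − 77.1)/10.9 = -1.1284; z_E = (4.69 − 4.73)/1.73 = -0.0231; E_B = (-1.1284 − (-0.0231))/√2 = -0.7816.
E_A − E_B = -0.1490 − (-0.7816) = 0.6326 ≈ 0.63.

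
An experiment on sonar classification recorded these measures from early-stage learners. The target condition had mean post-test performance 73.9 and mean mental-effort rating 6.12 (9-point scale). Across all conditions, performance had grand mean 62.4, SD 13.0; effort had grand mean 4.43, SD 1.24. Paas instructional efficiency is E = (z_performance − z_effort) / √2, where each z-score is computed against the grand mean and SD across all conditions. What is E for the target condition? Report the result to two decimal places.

-0.34

z_performance = (73.9 − 62.4) / 13.0 = 11.5000 / 13.0 = 0.8846.
z_effort = (6.12 − 4.43) / 1.24 = 1.6900 / 1.24 = 1.3629.
z_P − z_E = 0.8846 − 1.3629 = -0.4783.
E = -0.4783 / √2 = -0.4783 / 1.41421 = -0.3382 ≈ -0.34.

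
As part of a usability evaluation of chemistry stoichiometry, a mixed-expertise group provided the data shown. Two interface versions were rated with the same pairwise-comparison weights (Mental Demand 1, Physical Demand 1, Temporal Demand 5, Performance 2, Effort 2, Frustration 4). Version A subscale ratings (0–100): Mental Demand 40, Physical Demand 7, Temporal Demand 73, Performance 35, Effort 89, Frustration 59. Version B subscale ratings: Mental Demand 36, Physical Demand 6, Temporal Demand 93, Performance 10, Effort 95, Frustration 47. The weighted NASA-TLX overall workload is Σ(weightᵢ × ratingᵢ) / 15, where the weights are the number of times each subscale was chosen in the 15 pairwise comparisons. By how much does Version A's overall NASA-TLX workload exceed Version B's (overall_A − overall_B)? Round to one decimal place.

Version A weighted sum = 1·40 + 1·7 + 5·73 + 2·35 + 2·89 + 4·59 = 40 + 7 + 365 + 70 + 178 + 236 = 896; overall_A = 896/15 = 59.7333.
Version B weighted sum = 1·36 + 1·6 + 5·93 + 2·10 + 2·95 + 4·47 = 36 + 6 + 465 + 20 + 190 + 188 = 905; overall_B = 905/15 = 60.3333.
Difference = 59.7333 − 60.3333 = -0.6000 ≈ -0.6.

-0.6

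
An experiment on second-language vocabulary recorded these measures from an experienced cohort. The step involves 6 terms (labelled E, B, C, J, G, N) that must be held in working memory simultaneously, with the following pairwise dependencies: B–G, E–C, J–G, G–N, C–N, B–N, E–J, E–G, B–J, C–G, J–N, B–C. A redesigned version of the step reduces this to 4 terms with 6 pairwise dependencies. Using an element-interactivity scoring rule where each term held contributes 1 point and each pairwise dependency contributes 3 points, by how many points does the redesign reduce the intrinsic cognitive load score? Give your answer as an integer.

Original: 6 × 1 + 12 × 3 = 6 + 36 = 42.
Redesigned: 4 × 1 + 6 × 3 = 4 + 18 = 22.
Reduction = 42 − 22 = 20.

20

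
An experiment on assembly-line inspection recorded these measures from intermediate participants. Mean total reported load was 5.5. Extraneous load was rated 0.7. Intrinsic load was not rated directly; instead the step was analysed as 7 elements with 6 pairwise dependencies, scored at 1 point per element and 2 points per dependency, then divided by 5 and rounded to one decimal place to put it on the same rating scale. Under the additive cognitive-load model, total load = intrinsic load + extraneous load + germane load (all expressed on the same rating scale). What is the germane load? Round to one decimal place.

Intrinsic (element-interactivity): (7 × 1 + 6 × 2) / 5 = 19 / 5 = 3.8000 → 3.8.
germane load = total − intrinsic − extraneous
             = 5.5 − 3.8 − 0.7 = 1.0.

1.0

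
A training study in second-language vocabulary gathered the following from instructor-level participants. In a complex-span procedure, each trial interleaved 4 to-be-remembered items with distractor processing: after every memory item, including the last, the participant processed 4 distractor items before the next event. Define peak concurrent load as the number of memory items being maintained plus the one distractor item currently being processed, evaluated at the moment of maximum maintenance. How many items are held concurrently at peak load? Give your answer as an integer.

Maintenance is greatest during the distractor(s) after memory item 4: all 4 memory items are being held.
One distractor item is concurrently being processed.
Peak concurrent load = 4 + 1 = 5 items.

5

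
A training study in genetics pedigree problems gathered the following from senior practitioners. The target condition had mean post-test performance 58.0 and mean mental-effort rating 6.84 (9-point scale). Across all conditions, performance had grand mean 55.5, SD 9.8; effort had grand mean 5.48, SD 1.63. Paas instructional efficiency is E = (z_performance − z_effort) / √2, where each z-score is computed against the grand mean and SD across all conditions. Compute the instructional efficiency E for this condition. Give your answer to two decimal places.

-0.41

z_performance = (58.0 − 55.5) / 9.8 = 2.5000 / 9.8 = 0.2551.
z_effort = (6.84 − 5.48) / 1.63 = 1.3600 / 1.63 = 0.8344.
z_P − z_E = 0.2551 − 0.8344 = -0.5793.
E = -0.5793 / √2 = -0.5793 / 1.41421 = -0.4096 ≈ -0.41.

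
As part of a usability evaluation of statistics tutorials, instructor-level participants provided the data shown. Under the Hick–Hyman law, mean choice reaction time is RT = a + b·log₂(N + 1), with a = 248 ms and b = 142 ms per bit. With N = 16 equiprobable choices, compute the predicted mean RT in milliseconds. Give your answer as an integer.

log₂(16 + 1) = log₂(17) = 4.0875.
RT = 248 + 142 × 4.0875 = 248 + 580.4250 = 828.4250 ms.
≈ 828 ms.

828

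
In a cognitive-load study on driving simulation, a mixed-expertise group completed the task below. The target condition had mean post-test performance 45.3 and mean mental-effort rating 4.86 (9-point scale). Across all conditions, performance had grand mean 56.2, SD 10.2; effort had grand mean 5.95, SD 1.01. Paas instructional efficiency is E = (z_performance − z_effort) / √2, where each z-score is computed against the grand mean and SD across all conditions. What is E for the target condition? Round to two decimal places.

0.01

z_performance = (45.3 − 56.2) / 10.2 = -10.9000 / 10.2 = -1.0686.
z_effort = (4.86 − 5.95) / 1.01 = -1.0900 / 1.01 = -1.0792.
z_P − z_E = -1.0686 − (-1.0792) = 0.0106.
E = 0.0106 / √2 = 0.0106 / 1.41421 = 0.0075 ≈ 0.01.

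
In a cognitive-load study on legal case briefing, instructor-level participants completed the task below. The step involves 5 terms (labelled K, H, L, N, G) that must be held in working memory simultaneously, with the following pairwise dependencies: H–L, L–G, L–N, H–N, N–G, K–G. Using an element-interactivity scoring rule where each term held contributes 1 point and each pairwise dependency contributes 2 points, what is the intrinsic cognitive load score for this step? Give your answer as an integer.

17

Count of terms held simultaneously: 5.
Count of pairwise dependencies listed: 6.
Element contribution: 5 × 1 = 5.
Interaction contribution: 6 × 2 = 12.
Intrinsic load = 5 + 12 = 17.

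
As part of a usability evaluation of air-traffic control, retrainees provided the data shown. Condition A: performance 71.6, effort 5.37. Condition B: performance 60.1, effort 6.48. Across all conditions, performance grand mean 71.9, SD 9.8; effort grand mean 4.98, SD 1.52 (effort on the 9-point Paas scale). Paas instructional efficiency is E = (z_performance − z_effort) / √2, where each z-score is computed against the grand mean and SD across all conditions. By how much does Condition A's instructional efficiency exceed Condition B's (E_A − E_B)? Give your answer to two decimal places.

1.35

Condition A: z_P = (71.6 − 71.9)/9.8 = -0.0306; z_E = (5.37 − 4.98)/1.52 = 0.2566; E_A = (-0.0306 − 0.2566)/√2 = -0.2031.
Condition B: z_P = (60.1 − 71.9)/9.8 = -1.2041; z_E = (6.48 − 4.98)/1.52 = 0.9868; E_B = (-1.2041 − 0.9868)/√2 = -1.5492.
E_A − E_B = -0.2031 − (-1.5492) = 1.3461 ≈ 1.35.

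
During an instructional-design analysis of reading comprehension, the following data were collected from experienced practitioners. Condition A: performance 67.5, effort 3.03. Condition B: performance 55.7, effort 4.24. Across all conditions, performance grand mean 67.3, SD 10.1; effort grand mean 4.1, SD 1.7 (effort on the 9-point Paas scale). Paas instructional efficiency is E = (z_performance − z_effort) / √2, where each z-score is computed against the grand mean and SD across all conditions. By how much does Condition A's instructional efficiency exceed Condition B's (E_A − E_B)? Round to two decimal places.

1.33

Condition A: z_P = (67.5 − 67.3)/10.1 = 0.0198; z_E = (3.03 − 4.1)/1.7 = -0.6294; E_A = (0.0198 − (-0.6294))/√2 = 0.4591.
Condition B: z_P = (55.7 − 67.3)/10.1 = -1.1485; z_E = (4.24 − 4.1)/1.7 = 0.0824; E_B = (-1.1485 − 0.0824)/√2 = -0.8704.
E_A − E_B = 0.4591 − (-0.8704) = 1.3295 ≈ 1.33.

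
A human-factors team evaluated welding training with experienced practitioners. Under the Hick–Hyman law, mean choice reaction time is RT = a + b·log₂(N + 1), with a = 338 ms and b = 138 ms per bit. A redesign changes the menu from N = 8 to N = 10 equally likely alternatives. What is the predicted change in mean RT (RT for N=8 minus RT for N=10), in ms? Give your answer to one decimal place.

-40.0

RT(8) = 338 + 138·log₂(9) = 338 + 138·3.1699 = 775.4462 ms.
RT(10) = 338 + 138·log₂(11) = 338 + 138·3.4594 = 815.3972 ms.
Difference = 775.4462 − 815.3972 = -39.9510 ≈ -40.0 ms.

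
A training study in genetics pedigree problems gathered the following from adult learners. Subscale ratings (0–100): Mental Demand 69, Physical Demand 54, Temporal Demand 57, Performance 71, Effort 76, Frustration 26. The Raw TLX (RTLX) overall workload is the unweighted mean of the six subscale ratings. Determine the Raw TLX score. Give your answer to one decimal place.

Sum of ratings = 69 + 54 + 57 + 71 + 76 + 26 = 353.
RTLX = 353 / 6 = 58.8333 ≈ 58.8.

58.8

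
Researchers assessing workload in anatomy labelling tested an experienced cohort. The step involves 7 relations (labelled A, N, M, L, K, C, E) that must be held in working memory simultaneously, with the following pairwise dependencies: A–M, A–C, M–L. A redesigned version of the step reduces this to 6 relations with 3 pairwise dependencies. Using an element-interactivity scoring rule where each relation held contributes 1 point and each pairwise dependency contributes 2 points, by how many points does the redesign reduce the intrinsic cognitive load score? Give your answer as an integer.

Original: 7 × 1 + 3 × 2 = 7 + 6 = 13.
Redesigned: 6 × 1 + 3 × 2 = 6 + 6 = 12.
Reduction = 13 − 12 = 1.

1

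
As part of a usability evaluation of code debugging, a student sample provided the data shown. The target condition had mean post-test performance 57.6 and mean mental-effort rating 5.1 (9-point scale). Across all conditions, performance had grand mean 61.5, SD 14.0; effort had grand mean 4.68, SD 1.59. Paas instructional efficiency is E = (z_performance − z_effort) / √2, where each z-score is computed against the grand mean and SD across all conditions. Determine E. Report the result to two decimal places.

z_performance = (57.6 − 61.5) / 14.0 = -3.9000 / 14.0 = -0.2786.
z_effort = (5.1 − 4.68) / 1.59 = 0.4200 / 1.59 = 0.2642.
z_P − z_E = -0.2786 − 0.2642 = -0.5428.
E = -0.5428 / √2 = -0.5428 / 1.41421 = -0.3838 ≈ -0.38.

-0.38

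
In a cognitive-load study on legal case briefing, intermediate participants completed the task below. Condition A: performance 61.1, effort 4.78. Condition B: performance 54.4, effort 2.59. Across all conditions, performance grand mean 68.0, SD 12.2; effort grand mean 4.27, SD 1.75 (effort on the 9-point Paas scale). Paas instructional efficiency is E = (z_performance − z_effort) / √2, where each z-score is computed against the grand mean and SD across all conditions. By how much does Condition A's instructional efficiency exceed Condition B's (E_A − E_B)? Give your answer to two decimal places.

-0.50

Condition A: z_P = (61.1 − 68.0)/12.2 = -0.5656; z_E = (4.78 − 4.27)/1.75 = 0.2914; E_A = (-0.5656 − 0.2914)/√2 = -0.6060.
Condition B: z_P = (54.4 − 68.0)/12.2 = -1.1148; z_E = (2.59 − 4.27)/1.75 = -0.9600; E_B = (-1.1148 − (-0.9600))/√2 = -0.1095.
E_A − E_B = -0.6060 − (-0.1095) = -0.4965 ≈ -0.50.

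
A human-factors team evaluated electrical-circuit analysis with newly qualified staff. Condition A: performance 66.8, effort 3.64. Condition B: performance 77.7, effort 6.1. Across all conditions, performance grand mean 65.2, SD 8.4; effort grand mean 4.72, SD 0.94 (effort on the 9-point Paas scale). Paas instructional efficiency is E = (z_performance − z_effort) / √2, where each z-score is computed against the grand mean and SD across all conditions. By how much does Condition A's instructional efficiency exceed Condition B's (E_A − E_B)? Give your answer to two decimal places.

0.93

Condition A: z_P = (66.8 − 65.2)/8.4 = 0.1905; z_E = (3.64 − 4.72)/0.94 = -1.1489; E_A = (0.1905 − (-1.1489))/√2 = 0.9471.
Condition B: z_P = (77.7 − 65.2)/8.4 = 1.4881; z_E = (6.1 − 4.72)/0.94 = 1.4681; E_B = (1.4881 − 1.4681)/√2 = 0.0141.
E_A − E_B = 0.9471 − 0.0141 = 0.9330 ≈ 0.93.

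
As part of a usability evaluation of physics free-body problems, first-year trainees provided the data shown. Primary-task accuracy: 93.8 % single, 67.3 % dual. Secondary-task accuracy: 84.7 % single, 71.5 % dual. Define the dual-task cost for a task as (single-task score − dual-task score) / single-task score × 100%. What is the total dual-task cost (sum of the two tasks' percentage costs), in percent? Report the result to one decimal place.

Primary cost = (93.8 − 67.3) / 93.8 × 100% = 28.2516%.
Secondary cost = (84.7 − 71.5) / 84.7 × 100% = 15.5844%.
Total = 28.2516% + 15.5844% = 43.8360% ≈ 43.8%.

43.8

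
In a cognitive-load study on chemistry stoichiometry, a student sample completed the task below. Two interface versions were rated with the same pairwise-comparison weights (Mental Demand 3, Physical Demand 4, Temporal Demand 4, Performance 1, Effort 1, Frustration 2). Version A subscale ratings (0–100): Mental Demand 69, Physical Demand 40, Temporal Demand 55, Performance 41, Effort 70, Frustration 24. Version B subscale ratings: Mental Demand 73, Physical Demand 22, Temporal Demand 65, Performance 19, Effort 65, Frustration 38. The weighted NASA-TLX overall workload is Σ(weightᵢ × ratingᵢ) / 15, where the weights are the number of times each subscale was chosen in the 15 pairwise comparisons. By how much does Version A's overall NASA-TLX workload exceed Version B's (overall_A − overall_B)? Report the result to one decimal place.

Version A weighted sum = 3·69 + 4·40 + 4·55 + 1·41 + 1·70 + 2·24 = 207 + 160 + 220 + 41 + 70 + 48 = 746; overall_A = 746/15 = 49.7333.
Version B weighted sum = 3·73 + 4·22 + 4·65 + 1·19 + 1·65 + 2·38 = 219 + 88 + 260 + 19 + 65 + 76 = 727; overall_B = 727/15 = 48.4667.
Difference = 49.7333 − 48.4667 = 1.2666 ≈ 1.3.

1.3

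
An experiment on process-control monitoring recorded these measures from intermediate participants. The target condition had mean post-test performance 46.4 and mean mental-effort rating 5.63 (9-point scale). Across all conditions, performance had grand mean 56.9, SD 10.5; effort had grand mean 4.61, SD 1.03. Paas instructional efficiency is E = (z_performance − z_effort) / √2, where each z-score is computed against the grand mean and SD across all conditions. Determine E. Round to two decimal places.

z_performance = (46.4 − 56.9) / 10.5 = -10.5000 / 10.5 = -1.0000.
z_effort = (5.63 − 4.61) / 1.03 = 1.0200 / 1.03 = 0.9903.
z_P − z_E = -1.0000 − 0.9903 = -1.9903.
E = -1.9903 / √2 = -1.9903 / 1.41421 = -1.4074 ≈ -1.41.

-1.41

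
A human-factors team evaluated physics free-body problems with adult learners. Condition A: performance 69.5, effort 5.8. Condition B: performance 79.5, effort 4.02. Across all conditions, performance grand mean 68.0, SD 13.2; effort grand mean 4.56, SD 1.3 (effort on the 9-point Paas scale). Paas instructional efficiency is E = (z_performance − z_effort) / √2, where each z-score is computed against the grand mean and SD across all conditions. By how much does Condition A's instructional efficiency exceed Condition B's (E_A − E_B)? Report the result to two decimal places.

Condition A: z_P = (69.5 − 68.0)/13.2 = 0.1136; z_E = (5.8 − 4.56)/1.3 = 0.9538; E_A = (0.1136 − 0.9538)/√2 = -0.5941.
Condition B: z_P = (79.5 − 68.0)/13.2 = 0.8712; z_E = (4.02 − 4.56)/1.3 = -0.4154; E_B = (0.8712 − (-0.4154))/√2 = 0.9098.
E_A − E_B = -0.5941 − 0.9098 = -1.5039 ≈ -1.50.

-1.50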